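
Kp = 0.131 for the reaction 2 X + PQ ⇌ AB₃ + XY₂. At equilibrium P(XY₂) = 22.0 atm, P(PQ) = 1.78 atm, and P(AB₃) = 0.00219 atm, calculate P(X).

At equilibrium, Kp = P(AB₃)·P(XY₂) / (P(X)²·P(PQ)) = 0.131.
(0.00219)·(22.0) / ((P(X))²·(1.78)) = 0.131
P(X)² = 0.207 ⇒ P(X) = 0.455 atm

P(X) = 0.455 atm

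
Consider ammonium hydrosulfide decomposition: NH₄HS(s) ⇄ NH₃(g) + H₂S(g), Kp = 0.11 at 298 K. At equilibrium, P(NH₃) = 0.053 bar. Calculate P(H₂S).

P(H₂S) = 2.1 bar

(NH₄HS is a pure solid — omitted from Kp.)
At equilibrium, Kp = P(NH₃)·P(H₂S) = 0.11.
(0.053)·(P(H₂S)) = 0.11
P(H₂S) = 2.08 = 2.1 bar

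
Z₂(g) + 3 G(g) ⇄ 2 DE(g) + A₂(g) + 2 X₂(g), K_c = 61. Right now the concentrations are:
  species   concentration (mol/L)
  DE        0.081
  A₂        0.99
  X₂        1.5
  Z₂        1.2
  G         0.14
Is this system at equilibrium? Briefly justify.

no; Q < K, reaction proceeds forward

Q_c = [DE]²·[A₂]·[X₂]² / ([Z₂]·[G]³) = (0.081)²·(0.99)·(1.5)² / ((1.2)·(0.14)³) = 4.4
Q_c = 4.4 < K_c = 61: net forward reaction.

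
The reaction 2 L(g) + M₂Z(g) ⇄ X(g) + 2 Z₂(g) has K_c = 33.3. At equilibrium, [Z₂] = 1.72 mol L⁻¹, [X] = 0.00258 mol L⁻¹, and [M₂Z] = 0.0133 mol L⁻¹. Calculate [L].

At equilibrium, K_c = [X]·[Z₂]² / ([L]²·[M₂Z]) = 33.3.
(0.00258)·(1.72)² / (([L])²·(0.0133)) = 33.3
[L]² = 0.0172 ⇒ [L] = 0.131 mol L⁻¹

[L] = 0.131 mol L⁻¹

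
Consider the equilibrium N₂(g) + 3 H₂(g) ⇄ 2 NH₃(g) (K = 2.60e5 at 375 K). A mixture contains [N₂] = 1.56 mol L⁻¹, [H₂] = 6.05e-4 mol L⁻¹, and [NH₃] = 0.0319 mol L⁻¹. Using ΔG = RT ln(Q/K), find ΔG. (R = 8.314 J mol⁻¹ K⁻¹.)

ΔG = 7.57 kJ/mol

Q = [NH₃]² / ([N₂]·[H₂]³) = (0.0319)² / ((1.56)·(6.05e-4)³) = 2.95e6
ΔG = RT ln(Q/K) = (8.314 J mol⁻¹ K⁻¹)(375 K) × ln(2.95e6/2.60e5)
   = (3.118 kJ/mol)(2.429) = 7.57 kJ/mol
ΔG > 0, so the forward reaction is non-spontaneous (proceeds in reverse).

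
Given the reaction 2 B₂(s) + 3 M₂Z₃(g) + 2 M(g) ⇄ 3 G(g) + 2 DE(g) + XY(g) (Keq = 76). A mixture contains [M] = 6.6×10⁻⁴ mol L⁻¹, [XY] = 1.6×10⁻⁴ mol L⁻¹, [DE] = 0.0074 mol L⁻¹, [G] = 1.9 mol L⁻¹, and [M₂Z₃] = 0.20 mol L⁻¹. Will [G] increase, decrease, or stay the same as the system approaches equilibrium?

(B₂ is a pure solid — omitted from Q.)
Q = [G]³·[DE]²·[XY] / ([M₂Z₃]³·[M]²) = (1.9)³·(0.0074)²·(1.6×10⁻⁴) / ((0.20)³·(6.6×10⁻⁴)²) = 17
Q = 17 < Keq = 76: net forward reaction.
G is a product, so it increases.

increase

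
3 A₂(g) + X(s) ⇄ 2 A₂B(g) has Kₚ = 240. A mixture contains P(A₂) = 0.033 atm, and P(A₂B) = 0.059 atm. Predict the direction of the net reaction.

toward products

(X is a pure solid — omitted from Qₚ.)
Qₚ = P(A₂B)² / P(A₂)³ = (0.059)² / (0.033)³ = 97
Qₚ = 97 < Kₚ = 240, so the forward reaction proceeds.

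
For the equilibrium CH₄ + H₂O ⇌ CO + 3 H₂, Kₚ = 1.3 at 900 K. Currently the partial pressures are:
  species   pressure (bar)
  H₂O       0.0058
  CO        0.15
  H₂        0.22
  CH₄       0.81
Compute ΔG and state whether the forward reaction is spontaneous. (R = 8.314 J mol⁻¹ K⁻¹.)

ΔG = -10.0 kJ/mol; the forward reaction is spontaneous

Qₚ = P(CO)·P(H₂)³ / (P(CH₄)·P(H₂O)) = (0.15)·(0.22)³ / ((0.81)·(0.0058)) = 0.340
ΔG = RT ln(Qₚ/Kₚ) = (8.314 J mol⁻¹ K⁻¹)(900 K) × ln(0.340/1.3)
   = (7.483 kJ/mol)(-1.341) = -10.0 kJ/mol
ΔG < 0, so the forward reaction is spontaneous (proceeds forward).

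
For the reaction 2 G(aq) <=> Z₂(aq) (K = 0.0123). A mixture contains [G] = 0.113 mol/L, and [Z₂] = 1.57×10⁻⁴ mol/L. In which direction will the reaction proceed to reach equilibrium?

at equilibrium

Q = [Z₂] / [G]² = (1.57×10⁻⁴) / (0.113)² = 0.0123
Q = 0.0123 = K, so the system is already at equilibrium.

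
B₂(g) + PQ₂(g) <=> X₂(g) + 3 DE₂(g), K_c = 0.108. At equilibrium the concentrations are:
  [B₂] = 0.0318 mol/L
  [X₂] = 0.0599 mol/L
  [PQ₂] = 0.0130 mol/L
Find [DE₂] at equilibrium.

[DE₂] = 0.0907 mol/L

At equilibrium, K_c = [X₂]·[DE₂]³ / ([B₂]·[PQ₂]) = 0.108.
(0.0599)·([DE₂])³ / ((0.0318)·(0.0130)) = 0.108
[DE₂]³ = 7.45×10⁻⁴ ⇒ [DE₂] = 0.0907 mol/L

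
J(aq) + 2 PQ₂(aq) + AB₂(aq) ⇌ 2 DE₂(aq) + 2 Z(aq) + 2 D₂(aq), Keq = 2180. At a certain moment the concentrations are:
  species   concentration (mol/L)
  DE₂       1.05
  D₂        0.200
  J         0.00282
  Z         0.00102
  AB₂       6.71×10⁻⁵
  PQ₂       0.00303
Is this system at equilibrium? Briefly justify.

no; Q > K, reaction proceeds in reverse

Q = [DE₂]²·[Z]²·[D₂]² / ([J]·[PQ₂]²·[AB₂]) = (1.05)²·(0.00102)²·(0.200)² / ((0.00282)·(0.00303)²·(6.71×10⁻⁵)) = 26400
Q = 26400 > Keq = 2180: net reverse reaction.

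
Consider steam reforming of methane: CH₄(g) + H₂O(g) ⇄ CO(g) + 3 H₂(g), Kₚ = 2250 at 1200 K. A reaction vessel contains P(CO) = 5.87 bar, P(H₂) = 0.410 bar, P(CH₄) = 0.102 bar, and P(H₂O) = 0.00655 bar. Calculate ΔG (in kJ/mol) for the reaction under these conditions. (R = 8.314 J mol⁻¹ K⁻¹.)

ΔG = -13.1 kJ/mol

Qₚ = P(CO)·P(H₂)³ / (P(CH₄)·P(H₂O)) = (5.87)·(0.410)³ / ((0.102)·(0.00655)) = 606
ΔG = RT ln(Qₚ/Kₚ) = (8.314 J mol⁻¹ K⁻¹)(1200 K) × ln(606/2250)
   = (9.977 kJ/mol)(-1.312) = -13.1 kJ/mol
ΔG < 0, so the forward reaction is spontaneous (proceeds forward).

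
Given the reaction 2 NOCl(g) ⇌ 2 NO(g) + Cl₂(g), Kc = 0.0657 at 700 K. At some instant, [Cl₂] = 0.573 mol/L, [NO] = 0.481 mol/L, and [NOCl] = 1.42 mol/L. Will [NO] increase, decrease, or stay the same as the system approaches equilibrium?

stay the same

Qc = [NO]²·[Cl₂] / [NOCl]² = (0.481)²·(0.573) / (1.42)² = 0.0657
Qc = 0.0657 = Kc; the system is at equilibrium.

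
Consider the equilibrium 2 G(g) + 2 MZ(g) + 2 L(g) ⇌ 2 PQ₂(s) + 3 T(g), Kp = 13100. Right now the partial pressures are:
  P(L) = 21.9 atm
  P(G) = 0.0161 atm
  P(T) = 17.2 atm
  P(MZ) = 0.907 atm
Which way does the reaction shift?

in the reverse direction

(PQ₂ is a pure solid — omitted from Qp.)
Qp = P(T)³ / (P(G)²·P(MZ)²·P(L)²) = (17.2)³ / ((0.0161)²·(0.907)²·(21.9)²) = 49800
Qp = 49800 > Kp = 13100, so the reverse reaction proceeds.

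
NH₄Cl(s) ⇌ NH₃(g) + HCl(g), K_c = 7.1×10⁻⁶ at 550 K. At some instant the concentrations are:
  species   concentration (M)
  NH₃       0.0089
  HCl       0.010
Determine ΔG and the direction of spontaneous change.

(NH₄Cl is a pure solid — omitted from Q_c.)
Q_c = [NH₃]·[HCl] = (0.0089)·(0.010) = 8.90×10⁻⁵
ΔG = RT ln(Q_c/K_c) = (8.314 J mol⁻¹ K⁻¹)(550 K) × ln(8.90×10⁻⁵/7.1×10⁻⁶)
   = (4.573 kJ/mol)(2.529) = 11.6 kJ/mol
ΔG > 0, so the forward reaction is non-spontaneous (proceeds in reverse).

ΔG = 11.6 kJ/mol; the forward reaction is non-spontaneous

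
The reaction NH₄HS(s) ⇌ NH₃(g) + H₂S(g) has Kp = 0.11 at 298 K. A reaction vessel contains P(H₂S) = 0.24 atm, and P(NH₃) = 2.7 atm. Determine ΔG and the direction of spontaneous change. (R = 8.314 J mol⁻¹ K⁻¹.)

ΔG = 4.39 kJ/mol; the forward reaction is non-spontaneous

(NH₄HS is a pure solid — omitted from Qp.)
Qp = P(NH₃)·P(H₂S) = (2.7)·(0.24) = 0.648
ΔG = RT ln(Qp/Kp) = (8.314 J mol⁻¹ K⁻¹)(298 K) × ln(0.648/0.11)
   = (2.478 kJ/mol)(1.773) = 4.39 kJ/mol
ΔG > 0, so the forward reaction is non-spontaneous (proceeds in reverse).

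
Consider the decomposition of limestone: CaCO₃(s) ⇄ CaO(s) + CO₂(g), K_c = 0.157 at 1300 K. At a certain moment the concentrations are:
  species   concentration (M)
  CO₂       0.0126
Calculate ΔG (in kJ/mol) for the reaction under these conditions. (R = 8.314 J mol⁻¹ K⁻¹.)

(CaCO₃, CaO are pure solids — omitted from Q_c.)
Q_c = [CO₂] = 0.0126
ΔG = RT ln(Q_c/K_c) = (8.314 J mol⁻¹ K⁻¹)(1300 K) × ln(0.0126/0.157)
   = (10.81 kJ/mol)(-2.523) = -27.3 kJ/mol
ΔG < 0, so the forward reaction is spontaneous (proceeds forward).

ΔG = -27.3 kJ/mol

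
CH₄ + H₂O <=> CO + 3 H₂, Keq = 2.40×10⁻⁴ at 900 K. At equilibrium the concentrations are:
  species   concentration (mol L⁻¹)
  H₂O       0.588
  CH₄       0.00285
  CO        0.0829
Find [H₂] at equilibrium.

At equilibrium, Keq = [CO]·[H₂]³ / ([CH₄]·[H₂O]) = 2.40×10⁻⁴.
(0.0829)·([H₂])³ / ((0.00285)·(0.588)) = 2.40×10⁻⁴
[H₂]³ = 4.85×10⁻⁶ ⇒ [H₂] = 0.0169 mol L⁻¹

[H₂] = 0.0169 mol L⁻¹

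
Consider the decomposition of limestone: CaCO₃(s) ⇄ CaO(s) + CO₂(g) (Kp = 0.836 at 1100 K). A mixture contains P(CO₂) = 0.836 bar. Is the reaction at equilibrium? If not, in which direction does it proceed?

neither direction; the system is at equilibrium

(CaCO₃, CaO are pure solids — omitted from Qp.)
Qp = P(CO₂) = 0.836
Qp = 0.836 = Kp, so the system is already at equilibrium.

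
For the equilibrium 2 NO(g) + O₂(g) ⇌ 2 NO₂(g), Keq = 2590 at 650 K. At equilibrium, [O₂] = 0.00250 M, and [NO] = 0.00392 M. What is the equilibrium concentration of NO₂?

At equilibrium, Keq = [NO₂]² / ([NO]²·[O₂]) = 2590.
([NO₂])² / ((0.00392)²·(0.00250)) = 2590
[NO₂]² = 9.95×10⁻⁵ ⇒ [NO₂] = 0.00997 M

[NO₂] = 0.00997 M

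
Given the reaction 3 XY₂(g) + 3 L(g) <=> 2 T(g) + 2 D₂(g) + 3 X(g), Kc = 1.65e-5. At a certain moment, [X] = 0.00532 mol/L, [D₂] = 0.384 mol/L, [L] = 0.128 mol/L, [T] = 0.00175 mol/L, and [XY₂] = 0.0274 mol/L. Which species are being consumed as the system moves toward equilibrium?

XY₂, L (reactants)

Qc = [T]²·[D₂]²·[X]³ / ([XY₂]³·[L]³) = (0.00175)²·(0.384)²·(0.00532)³ / ((0.0274)³·(0.128)³) = 1.58e-6
Qc = 1.58e-6 < Kc = 1.65e-5: net forward reaction.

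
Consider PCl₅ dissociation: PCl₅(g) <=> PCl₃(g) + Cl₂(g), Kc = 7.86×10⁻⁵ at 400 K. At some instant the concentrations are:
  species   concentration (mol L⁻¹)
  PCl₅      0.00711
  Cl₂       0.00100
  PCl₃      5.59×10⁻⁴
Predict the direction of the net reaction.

at equilibrium

Qc = [PCl₃]·[Cl₂] / [PCl₅] = (5.59×10⁻⁴)·(0.00100) / (0.00711) = 7.86×10⁻⁵
Qc = 7.86×10⁻⁵ = Kc, so the system is already at equilibrium.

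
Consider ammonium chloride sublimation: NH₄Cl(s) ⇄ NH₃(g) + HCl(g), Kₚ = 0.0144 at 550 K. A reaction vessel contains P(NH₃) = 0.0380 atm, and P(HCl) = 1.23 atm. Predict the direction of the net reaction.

(NH₄Cl is a pure solid — omitted from Qₚ.)
Qₚ = P(NH₃)·P(HCl) = (0.0380)·(1.23) = 0.0467
Qₚ = 0.0467 > Kₚ = 0.0144, so the reverse reaction proceeds.

to the left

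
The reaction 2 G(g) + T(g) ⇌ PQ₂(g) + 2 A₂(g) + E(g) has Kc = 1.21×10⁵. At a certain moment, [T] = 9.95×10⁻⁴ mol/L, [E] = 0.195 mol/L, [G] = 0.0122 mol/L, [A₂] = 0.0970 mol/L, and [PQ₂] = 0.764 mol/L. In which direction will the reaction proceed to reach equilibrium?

to the right

Qc = [PQ₂]·[A₂]²·[E] / ([G]²·[T]) = (0.764)·(0.0970)²·(0.195) / ((0.0122)²·(9.95×10⁻⁴)) = 9470
Qc = 9470 < Kc = 1.21×10⁵, so the forward reaction proceeds.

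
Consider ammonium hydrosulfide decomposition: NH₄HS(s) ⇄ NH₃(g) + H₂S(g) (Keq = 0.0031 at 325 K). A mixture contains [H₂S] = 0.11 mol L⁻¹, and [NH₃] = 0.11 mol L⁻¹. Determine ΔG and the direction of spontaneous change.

(NH₄HS is a pure solid — omitted from Q.)
Q = [NH₃]·[H₂S] = (0.11)·(0.11) = 0.0121
ΔG = RT ln(Q/Keq) = (8.314 J mol⁻¹ K⁻¹)(325 K) × ln(0.0121/0.0031)
   = (2.702 kJ/mol)(1.362) = 3.68 kJ/mol
ΔG > 0, so the forward reaction is non-spontaneous (proceeds in reverse).

ΔG = 3.68 kJ/mol; the forward reaction is non-spontaneous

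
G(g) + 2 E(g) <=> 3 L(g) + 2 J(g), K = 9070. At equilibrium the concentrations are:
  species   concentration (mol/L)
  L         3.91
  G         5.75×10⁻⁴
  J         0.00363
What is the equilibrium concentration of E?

At equilibrium, K = [L]³·[J]² / ([G]·[E]²) = 9070.
(3.91)³·(0.00363)² / ((5.75×10⁻⁴)·([E])²) = 9070
[E]² = 1.51×10⁻⁴ ⇒ [E] = 0.0123 mol/L

[E] = 0.0123 mol/L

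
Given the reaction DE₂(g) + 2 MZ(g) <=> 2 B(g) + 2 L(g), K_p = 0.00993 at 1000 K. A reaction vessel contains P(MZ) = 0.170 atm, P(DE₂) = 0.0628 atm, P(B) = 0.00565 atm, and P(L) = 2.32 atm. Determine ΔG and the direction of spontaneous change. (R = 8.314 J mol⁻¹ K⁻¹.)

Q_p = P(B)²·P(L)² / (P(DE₂)·P(MZ)²) = (0.00565)²·(2.32)² / ((0.0628)·(0.170)²) = 0.0947
ΔG = RT ln(Q_p/K_p) = (8.314 J mol⁻¹ K⁻¹)(1000 K) × ln(0.0947/0.00993)
   = (8.314 kJ/mol)(2.255) = 18.7 kJ/mol
ΔG > 0, so the forward reaction is non-spontaneous (proceeds in reverse).

ΔG = 18.7 kJ/mol; the forward reaction is non-spontaneous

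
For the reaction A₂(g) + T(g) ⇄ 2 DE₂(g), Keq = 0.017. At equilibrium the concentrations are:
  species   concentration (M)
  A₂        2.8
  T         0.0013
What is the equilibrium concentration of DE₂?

[DE₂] = 0.0079 M

At equilibrium, Keq = [DE₂]² / ([A₂]·[T]) = 0.017.
([DE₂])² / ((2.8)·(0.0013)) = 0.017
[DE₂]² = 6.19e-5 ⇒ [DE₂] = 0.0079 M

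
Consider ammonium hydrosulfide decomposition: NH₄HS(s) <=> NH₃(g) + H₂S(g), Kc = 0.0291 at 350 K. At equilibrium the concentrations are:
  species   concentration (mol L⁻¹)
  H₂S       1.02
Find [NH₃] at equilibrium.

(NH₄HS is a pure solid — omitted from Kc.)
At equilibrium, Kc = [NH₃]·[H₂S] = 0.0291.
([NH₃])·(1.02) = 0.0291
[NH₃] = 0.0285 mol L⁻¹

[NH₃] = 0.0285 mol L⁻¹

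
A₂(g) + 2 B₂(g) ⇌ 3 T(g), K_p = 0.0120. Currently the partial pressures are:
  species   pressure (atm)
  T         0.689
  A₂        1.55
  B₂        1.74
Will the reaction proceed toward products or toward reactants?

in the reverse direction

Q_p = P(T)³ / (P(A₂)·P(B₂)²) = (0.689)³ / ((1.55)·(1.74)²) = 0.0697
Q_p = 0.0697 > K_p = 0.0120, so the reverse reaction proceeds.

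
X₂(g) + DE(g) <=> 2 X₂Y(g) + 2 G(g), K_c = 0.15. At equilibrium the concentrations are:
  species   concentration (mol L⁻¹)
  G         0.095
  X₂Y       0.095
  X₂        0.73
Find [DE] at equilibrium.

[DE] = 7.4e-4 mol L⁻¹

At equilibrium, K_c = [X₂Y]²·[G]² / ([X₂]·[DE]) = 0.15.
(0.095)²·(0.095)² / ((0.73)·([DE])) = 0.15
[DE] = 7.44e-4 = 7.4e-4 mol L⁻¹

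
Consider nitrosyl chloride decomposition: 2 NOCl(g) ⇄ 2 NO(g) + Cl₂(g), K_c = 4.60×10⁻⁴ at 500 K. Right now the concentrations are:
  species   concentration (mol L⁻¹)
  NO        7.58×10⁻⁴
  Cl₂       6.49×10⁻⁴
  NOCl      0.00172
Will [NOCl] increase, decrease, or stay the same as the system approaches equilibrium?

decrease

Q_c = [NO]²·[Cl₂] / [NOCl]² = (7.58×10⁻⁴)²·(6.49×10⁻⁴) / (0.00172)² = 1.26×10⁻⁴
Q_c = 1.26×10⁻⁴ < K_c = 4.60×10⁻⁴: net forward reaction.
NOCl is a reactant, so it decreases.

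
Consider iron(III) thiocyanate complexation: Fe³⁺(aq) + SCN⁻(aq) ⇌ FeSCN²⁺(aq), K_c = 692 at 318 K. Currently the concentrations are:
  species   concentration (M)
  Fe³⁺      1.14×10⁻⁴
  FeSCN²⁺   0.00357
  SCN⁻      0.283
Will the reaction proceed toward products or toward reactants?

in the forward direction

Q_c = [FeSCN²⁺] / ([Fe³⁺]·[SCN⁻]) = (0.00357) / ((1.14×10⁻⁴)·(0.283)) = 111
Q_c = 111 < K_c = 692, so the forward reaction proceeds.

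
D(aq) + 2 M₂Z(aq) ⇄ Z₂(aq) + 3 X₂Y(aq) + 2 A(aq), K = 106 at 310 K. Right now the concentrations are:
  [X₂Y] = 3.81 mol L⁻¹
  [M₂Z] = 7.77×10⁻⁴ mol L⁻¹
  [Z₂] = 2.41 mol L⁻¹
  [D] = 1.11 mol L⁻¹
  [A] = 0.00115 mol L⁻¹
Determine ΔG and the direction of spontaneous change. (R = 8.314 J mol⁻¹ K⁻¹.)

Q = [Z₂]·[X₂Y]³·[A]² / ([D]·[M₂Z]²) = (2.41)·(3.81)³·(0.00115)² / ((1.11)·(7.77×10⁻⁴)²) = 263
ΔG = RT ln(Q/K) = (8.314 J mol⁻¹ K⁻¹)(310 K) × ln(263/106)
   = (2.577 kJ/mol)(0.9087) = 2.34 kJ/mol
ΔG > 0, so the forward reaction is non-spontaneous (proceeds in reverse).

ΔG = 2.34 kJ/mol; the forward reaction is non-spontaneous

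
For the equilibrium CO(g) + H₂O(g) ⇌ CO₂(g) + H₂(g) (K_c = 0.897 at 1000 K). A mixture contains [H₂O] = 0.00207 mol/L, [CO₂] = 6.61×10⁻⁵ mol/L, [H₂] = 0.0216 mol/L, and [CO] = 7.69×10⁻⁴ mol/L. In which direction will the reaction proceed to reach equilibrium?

Q_c = [CO₂]·[H₂] / ([CO]·[H₂O]) = (6.61×10⁻⁵)·(0.0216) / ((7.69×10⁻⁴)·(0.00207)) = 0.897
Q_c = 0.897 = K_c, so the system is already at equilibrium.

no net change (already at equilibrium)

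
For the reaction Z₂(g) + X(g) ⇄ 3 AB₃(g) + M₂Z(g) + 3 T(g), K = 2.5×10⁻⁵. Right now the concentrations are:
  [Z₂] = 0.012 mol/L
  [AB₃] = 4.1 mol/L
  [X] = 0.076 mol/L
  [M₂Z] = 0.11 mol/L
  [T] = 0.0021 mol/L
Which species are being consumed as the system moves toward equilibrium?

Q = [AB₃]³·[M₂Z]·[T]³ / ([Z₂]·[X]) = (4.1)³·(0.11)·(0.0021)³ / ((0.012)·(0.076)) = 7.7×10⁻⁵
Q = 7.7×10⁻⁵ > K = 2.5×10⁻⁵: net reverse reaction.

AB₃, M₂Z, T (products)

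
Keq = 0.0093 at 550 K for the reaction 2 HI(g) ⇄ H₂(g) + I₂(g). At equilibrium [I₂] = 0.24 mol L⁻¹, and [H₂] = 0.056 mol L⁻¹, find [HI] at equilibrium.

[HI] = 1.2 mol L⁻¹

At equilibrium, Keq = [H₂]·[I₂] / [HI]² = 0.0093.
(0.056)·(0.24) / ([HI])² = 0.0093
[HI]² = 1.45 ⇒ [HI] = 1.2 mol L⁻¹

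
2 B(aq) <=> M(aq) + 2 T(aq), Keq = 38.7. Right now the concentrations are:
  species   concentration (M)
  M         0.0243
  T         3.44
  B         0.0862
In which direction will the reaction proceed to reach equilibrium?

Q = [M]·[T]² / [B]² = (0.0243)·(3.44)² / (0.0862)² = 38.7
Q = 38.7 = Keq, so the system is already at equilibrium.

no net change (already at equilibrium)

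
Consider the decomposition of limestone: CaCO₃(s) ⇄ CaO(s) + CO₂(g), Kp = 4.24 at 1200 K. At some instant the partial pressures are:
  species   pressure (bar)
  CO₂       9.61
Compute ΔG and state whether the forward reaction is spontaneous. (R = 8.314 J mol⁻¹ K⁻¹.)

(CaCO₃, CaO are pure solids — omitted from Qp.)
Qp = P(CO₂) = 9.61
ΔG = RT ln(Qp/Kp) = (8.314 J mol⁻¹ K⁻¹)(1200 K) × ln(9.61/4.24)
   = (9.977 kJ/mol)(0.8182) = 8.16 kJ/mol
ΔG > 0, so the forward reaction is non-spontaneous (proceeds in reverse).

ΔG = 8.16 kJ/mol; the forward reaction is non-spontaneous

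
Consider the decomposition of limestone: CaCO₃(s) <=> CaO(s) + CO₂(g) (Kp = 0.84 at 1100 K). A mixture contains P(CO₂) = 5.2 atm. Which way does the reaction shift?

(CaCO₃, CaO are pure solids — omitted from Qp.)
Qp = P(CO₂) = 5.2
Qp = 5.2 > Kp = 0.84, so the reverse reaction proceeds.

reverse (toward reactants)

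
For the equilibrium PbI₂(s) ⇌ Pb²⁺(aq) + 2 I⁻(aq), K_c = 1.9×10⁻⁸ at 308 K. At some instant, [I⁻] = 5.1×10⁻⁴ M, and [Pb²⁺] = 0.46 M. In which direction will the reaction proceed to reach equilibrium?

(PbI₂ is a pure solid — omitted from Q_c.)
Q_c = [Pb²⁺]·[I⁻]² = (0.46)·(5.1×10⁻⁴)² = 1.2×10⁻⁷
Q_c = 1.2×10⁻⁷ > K_c = 1.9×10⁻⁸, so the reverse reaction proceeds.

to the left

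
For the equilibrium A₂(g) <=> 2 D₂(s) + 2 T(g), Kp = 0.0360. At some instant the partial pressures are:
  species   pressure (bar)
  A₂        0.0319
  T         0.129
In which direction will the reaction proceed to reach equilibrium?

toward reactants

(D₂ is a pure solid — omitted from Qp.)
Qp = P(T)² / P(A₂) = (0.129)² / (0.0319) = 0.522
Qp = 0.522 > Kp = 0.0360, so the reverse reaction proceeds.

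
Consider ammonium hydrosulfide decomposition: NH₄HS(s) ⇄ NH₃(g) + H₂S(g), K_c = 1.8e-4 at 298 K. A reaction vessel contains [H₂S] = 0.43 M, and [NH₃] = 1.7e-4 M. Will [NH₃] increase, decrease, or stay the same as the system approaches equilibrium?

increase

(NH₄HS is a pure solid — omitted from Q_c.)
Q_c = [NH₃]·[H₂S] = (1.7e-4)·(0.43) = 7.3e-5
Q_c = 7.3e-5 < K_c = 1.8e-4: net forward reaction.
NH₃ is a product, so it increases.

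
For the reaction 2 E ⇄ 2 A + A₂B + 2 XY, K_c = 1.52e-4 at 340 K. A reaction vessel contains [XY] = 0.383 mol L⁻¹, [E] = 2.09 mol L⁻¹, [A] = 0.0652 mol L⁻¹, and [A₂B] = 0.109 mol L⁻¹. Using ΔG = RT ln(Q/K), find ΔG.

Q_c = [A]²·[A₂B]·[XY]² / [E]² = (0.0652)²·(0.109)·(0.383)² / (2.09)² = 1.56e-5
ΔG = RT ln(Q_c/K_c) = (8.314 J mol⁻¹ K⁻¹)(340 K) × ln(1.56e-5/1.52e-4)
   = (2.827 kJ/mol)(-2.277) = -6.44 kJ/mol
ΔG < 0, so the forward reaction is spontaneous (proceeds forward).

ΔG = -6.44 kJ/mol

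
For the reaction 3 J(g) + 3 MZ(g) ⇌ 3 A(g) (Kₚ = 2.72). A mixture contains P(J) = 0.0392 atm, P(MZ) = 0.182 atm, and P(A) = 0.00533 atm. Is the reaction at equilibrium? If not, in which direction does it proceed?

Qₚ = P(A)³ / (P(J)³·P(MZ)³) = (0.00533)³ / ((0.0392)³·(0.182)³) = 0.417
Qₚ = 0.417 < Kₚ = 2.72, so the forward reaction proceeds.

toward products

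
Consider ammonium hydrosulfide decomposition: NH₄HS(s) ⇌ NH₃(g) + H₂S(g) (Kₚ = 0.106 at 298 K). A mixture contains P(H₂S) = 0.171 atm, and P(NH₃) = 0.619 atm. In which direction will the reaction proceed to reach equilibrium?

no net change (already at equilibrium)

(NH₄HS is a pure solid — omitted from Qₚ.)
Qₚ = P(NH₃)·P(H₂S) = (0.619)·(0.171) = 0.106
Qₚ = 0.106 = Kₚ, so the system is already at equilibrium.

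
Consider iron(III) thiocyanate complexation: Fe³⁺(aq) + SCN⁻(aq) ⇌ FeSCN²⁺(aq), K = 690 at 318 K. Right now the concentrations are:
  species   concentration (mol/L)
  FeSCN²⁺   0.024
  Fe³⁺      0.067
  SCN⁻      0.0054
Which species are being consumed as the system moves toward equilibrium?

Q = [FeSCN²⁺] / ([Fe³⁺]·[SCN⁻]) = (0.024) / ((0.067)·(0.0054)) = 66
Q = 66 < K = 690: net forward reaction.

Fe³⁺, SCN⁻ (reactants)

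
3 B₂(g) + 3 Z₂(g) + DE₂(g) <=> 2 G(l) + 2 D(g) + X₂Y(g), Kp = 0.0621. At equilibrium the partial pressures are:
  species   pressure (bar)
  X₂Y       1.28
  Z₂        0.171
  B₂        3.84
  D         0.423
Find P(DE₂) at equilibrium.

(G is a pure liquid — omitted from Kp.)
At equilibrium, Kp = P(D)²·P(X₂Y) / (P(B₂)³·P(Z₂)³·P(DE₂)) = 0.0621.
(0.423)²·(1.28) / ((3.84)³·(0.171)³·(P(DE₂))) = 0.0621
P(DE₂) = 13.0 bar

P(DE₂) = 13.0 bar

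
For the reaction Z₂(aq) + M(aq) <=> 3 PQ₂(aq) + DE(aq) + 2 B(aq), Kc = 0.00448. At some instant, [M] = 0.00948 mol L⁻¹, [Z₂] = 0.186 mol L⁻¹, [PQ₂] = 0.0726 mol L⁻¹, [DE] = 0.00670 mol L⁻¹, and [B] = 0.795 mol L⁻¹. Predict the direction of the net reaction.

forward (toward products)

Qc = [PQ₂]³·[DE]·[B]² / ([Z₂]·[M]) = (0.0726)³·(0.00670)·(0.795)² / ((0.186)·(0.00948)) = 9.19e-4
Qc = 9.19e-4 < Kc = 0.00448, so the forward reaction proceeds.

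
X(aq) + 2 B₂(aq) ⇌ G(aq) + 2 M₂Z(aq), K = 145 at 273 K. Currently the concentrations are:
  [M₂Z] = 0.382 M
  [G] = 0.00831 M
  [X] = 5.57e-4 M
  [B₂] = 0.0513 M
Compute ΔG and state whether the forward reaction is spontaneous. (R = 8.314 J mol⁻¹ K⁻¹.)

Q = [G]·[M₂Z]² / ([X]·[B₂]²) = (0.00831)·(0.382)² / ((5.57e-4)·(0.0513)²) = 827
ΔG = RT ln(Q/K) = (8.314 J mol⁻¹ K⁻¹)(273 K) × ln(827/145)
   = (2.270 kJ/mol)(1.741) = 3.95 kJ/mol
ΔG > 0, so the forward reaction is non-spontaneous (proceeds in reverse).

ΔG = 3.95 kJ/mol; the forward reaction is non-spontaneous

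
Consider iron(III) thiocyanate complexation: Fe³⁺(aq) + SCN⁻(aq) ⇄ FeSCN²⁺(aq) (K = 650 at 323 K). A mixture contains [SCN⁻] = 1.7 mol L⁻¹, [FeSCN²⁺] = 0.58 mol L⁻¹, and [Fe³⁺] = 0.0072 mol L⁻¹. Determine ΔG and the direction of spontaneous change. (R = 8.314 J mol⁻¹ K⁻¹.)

Q = [FeSCN²⁺] / ([Fe³⁺]·[SCN⁻]) = (0.58) / ((0.0072)·(1.7)) = 47.4
ΔG = RT ln(Q/K) = (8.314 J mol⁻¹ K⁻¹)(323 K) × ln(47.4/650)
   = (2.685 kJ/mol)(-2.618) = -7.03 kJ/mol
ΔG < 0, so the forward reaction is spontaneous (proceeds forward).

ΔG = -7.03 kJ/mol; the forward reaction is spontaneous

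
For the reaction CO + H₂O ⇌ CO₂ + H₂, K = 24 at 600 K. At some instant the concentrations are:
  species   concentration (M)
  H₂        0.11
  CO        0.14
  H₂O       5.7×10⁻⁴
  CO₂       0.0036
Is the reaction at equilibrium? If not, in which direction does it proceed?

toward products

Q = [CO₂]·[H₂] / ([CO]·[H₂O]) = (0.0036)·(0.11) / ((0.14)·(5.7×10⁻⁴)) = 5.0
Q = 5.0 < K = 24, so the forward reaction proceeds.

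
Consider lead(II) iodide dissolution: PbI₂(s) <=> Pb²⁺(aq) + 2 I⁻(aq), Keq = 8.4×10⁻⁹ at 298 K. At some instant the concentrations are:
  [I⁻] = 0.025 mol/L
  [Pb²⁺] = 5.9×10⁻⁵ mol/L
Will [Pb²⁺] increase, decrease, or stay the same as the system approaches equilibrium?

(PbI₂ is a pure solid — omitted from Q.)
Q = [Pb²⁺]·[I⁻]² = (5.9×10⁻⁵)·(0.025)² = 3.7×10⁻⁸
Q = 3.7×10⁻⁸ > Keq = 8.4×10⁻⁹: net reverse reaction.
Pb²⁺ is a product, so it decreases.

decrease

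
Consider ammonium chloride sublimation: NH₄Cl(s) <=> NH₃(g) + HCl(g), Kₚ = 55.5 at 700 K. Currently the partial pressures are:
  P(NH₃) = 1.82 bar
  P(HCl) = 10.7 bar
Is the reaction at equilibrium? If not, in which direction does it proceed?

to the right

(NH₄Cl is a pure solid — omitted from Qₚ.)
Qₚ = P(NH₃)·P(HCl) = (1.82)·(10.7) = 19.5
Qₚ = 19.5 < Kₚ = 55.5, so the forward reaction proceeds.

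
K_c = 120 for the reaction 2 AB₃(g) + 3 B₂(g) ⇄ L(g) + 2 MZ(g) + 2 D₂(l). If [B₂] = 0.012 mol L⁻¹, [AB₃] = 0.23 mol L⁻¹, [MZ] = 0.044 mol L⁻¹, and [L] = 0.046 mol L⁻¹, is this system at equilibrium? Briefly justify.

no; Q > K, reaction proceeds in reverse

(D₂ is a pure liquid — omitted from Q_c.)
Q_c = [L]·[MZ]² / ([AB₃]²·[B₂]³) = (0.046)·(0.044)² / ((0.23)²·(0.012)³) = 970
Q_c = 970 > K_c = 120: net reverse reaction.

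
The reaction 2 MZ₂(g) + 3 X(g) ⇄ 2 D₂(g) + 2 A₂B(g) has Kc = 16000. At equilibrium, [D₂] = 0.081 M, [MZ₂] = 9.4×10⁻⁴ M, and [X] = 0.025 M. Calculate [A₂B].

At equilibrium, Kc = [D₂]²·[A₂B]² / ([MZ₂]²·[X]³) = 16000.
(0.081)²·([A₂B])² / ((9.4×10⁻⁴)²·(0.025)³) = 16000
[A₂B]² = 3.37×10⁻⁵ ⇒ [A₂B] = 0.0058 M

[A₂B] = 0.0058 M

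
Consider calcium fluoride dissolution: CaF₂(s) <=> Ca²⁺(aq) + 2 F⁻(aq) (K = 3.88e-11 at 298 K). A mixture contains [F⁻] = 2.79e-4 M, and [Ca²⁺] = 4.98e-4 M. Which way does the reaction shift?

neither direction; the system is at equilibrium

(CaF₂ is a pure solid — omitted from Q.)
Q = [Ca²⁺]·[F⁻]² = (4.98e-4)·(2.79e-4)² = 3.88e-11
Q = 3.88e-11 = K, so the system is already at equilibrium.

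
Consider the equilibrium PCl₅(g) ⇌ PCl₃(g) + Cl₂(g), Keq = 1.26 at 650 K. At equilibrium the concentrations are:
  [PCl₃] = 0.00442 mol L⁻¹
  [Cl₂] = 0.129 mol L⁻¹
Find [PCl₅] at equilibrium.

[PCl₅] = 4.53e-4 mol L⁻¹

At equilibrium, Keq = [PCl₃]·[Cl₂] / [PCl₅] = 1.26.
(0.00442)·(0.129) / ([PCl₅]) = 1.26
[PCl₅] = 4.53e-4 mol L⁻¹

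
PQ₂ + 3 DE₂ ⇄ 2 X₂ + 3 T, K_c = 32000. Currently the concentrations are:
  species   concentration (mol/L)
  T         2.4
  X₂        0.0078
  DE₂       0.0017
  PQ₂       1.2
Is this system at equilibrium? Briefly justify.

Q_c = [X₂]²·[T]³ / ([PQ₂]·[DE₂]³) = (0.0078)²·(2.4)³ / ((1.2)·(0.0017)³) = 1.4×10⁵
Q_c = 1.4×10⁵ > K_c = 32000: net reverse reaction.

no; Q > K, reaction proceeds in reverse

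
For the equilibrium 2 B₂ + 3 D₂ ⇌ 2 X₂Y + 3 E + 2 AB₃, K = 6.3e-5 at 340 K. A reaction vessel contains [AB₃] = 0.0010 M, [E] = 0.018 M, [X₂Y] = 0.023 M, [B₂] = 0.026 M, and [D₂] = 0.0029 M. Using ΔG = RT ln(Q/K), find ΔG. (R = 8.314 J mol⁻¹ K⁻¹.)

Q = [X₂Y]²·[E]³·[AB₃]² / ([B₂]²·[D₂]³) = (0.023)²·(0.018)³·(0.0010)² / ((0.026)²·(0.0029)³) = 1.87e-4
ΔG = RT ln(Q/K) = (8.314 J mol⁻¹ K⁻¹)(340 K) × ln(1.87e-4/6.3e-5)
   = (2.827 kJ/mol)(1.088) = 3.08 kJ/mol
ΔG > 0, so the forward reaction is non-spontaneous (proceeds in reverse).

ΔG = 3.08 kJ/mol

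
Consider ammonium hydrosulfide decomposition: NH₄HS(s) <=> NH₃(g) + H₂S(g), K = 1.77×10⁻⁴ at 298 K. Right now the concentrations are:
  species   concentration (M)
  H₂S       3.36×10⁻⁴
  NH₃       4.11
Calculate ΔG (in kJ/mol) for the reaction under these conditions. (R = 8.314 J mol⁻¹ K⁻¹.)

(NH₄HS is a pure solid — omitted from Q.)
Q = [NH₃]·[H₂S] = (4.11)·(3.36×10⁻⁴) = 0.00138
ΔG = RT ln(Q/K) = (8.314 J mol⁻¹ K⁻¹)(298 K) × ln(0.00138/1.77×10⁻⁴)
   = (2.478 kJ/mol)(2.054) = 5.09 kJ/mol
ΔG > 0, so the forward reaction is non-spontaneous (proceeds in reverse).

ΔG = 5.09 kJ/mol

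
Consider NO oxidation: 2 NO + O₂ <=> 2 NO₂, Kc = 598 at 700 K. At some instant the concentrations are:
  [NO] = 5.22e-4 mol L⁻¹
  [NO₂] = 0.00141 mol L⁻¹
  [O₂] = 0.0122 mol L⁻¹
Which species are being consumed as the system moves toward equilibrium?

Qc = [NO₂]² / ([NO]²·[O₂]) = (0.00141)² / ((5.22e-4)²·(0.0122)) = 598
Qc = 598 = Kc; the system is at equilibrium.

none (at equilibrium)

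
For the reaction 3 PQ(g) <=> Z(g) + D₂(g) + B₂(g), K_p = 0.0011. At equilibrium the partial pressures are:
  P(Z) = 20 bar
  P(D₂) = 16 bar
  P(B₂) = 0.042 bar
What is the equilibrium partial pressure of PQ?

At equilibrium, K_p = P(Z)·P(D₂)·P(B₂) / P(PQ)³ = 0.0011.
(20)·(16)·(0.042) / (P(PQ))³ = 0.0011
P(PQ)³ = 12200 ⇒ P(PQ) = 23 bar

P(PQ) = 23 bar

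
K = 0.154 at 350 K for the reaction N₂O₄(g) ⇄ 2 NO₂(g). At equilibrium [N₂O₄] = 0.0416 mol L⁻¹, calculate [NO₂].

[NO₂] = 0.0800 mol L⁻¹

At equilibrium, K = [NO₂]² / [N₂O₄] = 0.154.
([NO₂])² / (0.0416) = 0.154
[NO₂]² = 0.00641 ⇒ [NO₂] = 0.0800 mol L⁻¹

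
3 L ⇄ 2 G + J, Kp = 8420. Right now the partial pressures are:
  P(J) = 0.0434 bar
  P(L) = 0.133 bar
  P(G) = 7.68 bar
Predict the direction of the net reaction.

in the forward direction

Qp = P(G)²·P(J) / P(L)³ = (7.68)²·(0.0434) / (0.133)³ = 1090
Qp = 1090 < Kp = 8420, so the forward reaction proceeds.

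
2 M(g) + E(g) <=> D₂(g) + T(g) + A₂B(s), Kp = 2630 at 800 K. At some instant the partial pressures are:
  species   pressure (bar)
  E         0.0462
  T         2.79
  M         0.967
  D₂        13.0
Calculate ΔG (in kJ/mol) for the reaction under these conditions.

(A₂B is a pure solid — omitted from Qp.)
Qp = P(D₂)·P(T) / (P(M)²·P(E)) = (13.0)·(2.79) / ((0.967)²·(0.0462)) = 840
ΔG = RT ln(Qp/Kp) = (8.314 J mol⁻¹ K⁻¹)(800 K) × ln(840/2630)
   = (6.651 kJ/mol)(-1.141) = -7.59 kJ/mol
ΔG < 0, so the forward reaction is spontaneous (proceeds forward).

ΔG = -7.59 kJ/mol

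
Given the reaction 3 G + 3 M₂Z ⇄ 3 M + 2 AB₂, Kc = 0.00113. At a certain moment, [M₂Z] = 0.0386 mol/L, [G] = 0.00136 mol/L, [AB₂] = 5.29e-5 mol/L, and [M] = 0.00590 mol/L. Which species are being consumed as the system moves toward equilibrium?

M, AB₂ (products)

Qc = [M]³·[AB₂]² / ([G]³·[M₂Z]³) = (0.00590)³·(5.29e-5)² / ((0.00136)³·(0.0386)³) = 0.00397
Qc = 0.00397 > Kc = 0.00113: net reverse reaction.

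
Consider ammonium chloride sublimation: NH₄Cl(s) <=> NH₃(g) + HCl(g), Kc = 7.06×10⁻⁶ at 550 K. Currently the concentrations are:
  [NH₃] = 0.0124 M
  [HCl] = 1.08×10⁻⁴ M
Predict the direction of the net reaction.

(NH₄Cl is a pure solid — omitted from Qc.)
Qc = [NH₃]·[HCl] = (0.0124)·(1.08×10⁻⁴) = 1.34×10⁻⁶
Qc = 1.34×10⁻⁶ < Kc = 7.06×10⁻⁶, so the forward reaction proceeds.

toward products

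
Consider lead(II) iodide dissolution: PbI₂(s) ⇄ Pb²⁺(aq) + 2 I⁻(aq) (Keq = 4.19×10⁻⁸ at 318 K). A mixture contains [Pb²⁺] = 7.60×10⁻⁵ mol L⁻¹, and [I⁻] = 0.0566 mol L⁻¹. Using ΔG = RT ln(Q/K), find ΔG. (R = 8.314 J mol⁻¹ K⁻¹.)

(PbI₂ is a pure solid — omitted from Q.)
Q = [Pb²⁺]·[I⁻]² = (7.60×10⁻⁵)·(0.0566)² = 2.43×10⁻⁷
ΔG = RT ln(Q/Keq) = (8.314 J mol⁻¹ K⁻¹)(318 K) × ln(2.43×10⁻⁷/4.19×10⁻⁸)
   = (2.644 kJ/mol)(1.758) = 4.65 kJ/mol
ΔG > 0, so the forward reaction is non-spontaneous (proceeds in reverse).

ΔG = 4.65 kJ/mol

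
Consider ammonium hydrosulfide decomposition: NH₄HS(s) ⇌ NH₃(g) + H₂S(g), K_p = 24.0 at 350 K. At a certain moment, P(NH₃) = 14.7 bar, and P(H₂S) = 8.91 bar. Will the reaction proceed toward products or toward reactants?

toward reactants

(NH₄HS is a pure solid — omitted from Q_p.)
Q_p = P(NH₃)·P(H₂S) = (14.7)·(8.91) = 131
Q_p = 131 > K_p = 24.0, so the reverse reaction proceeds.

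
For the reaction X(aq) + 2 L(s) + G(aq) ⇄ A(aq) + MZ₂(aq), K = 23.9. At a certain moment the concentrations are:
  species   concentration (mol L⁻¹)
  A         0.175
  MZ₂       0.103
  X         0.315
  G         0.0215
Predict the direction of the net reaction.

toward products

(L is a pure solid — omitted from Q.)
Q = [A]·[MZ₂] / ([X]·[G]) = (0.175)·(0.103) / ((0.315)·(0.0215)) = 2.66
Q = 2.66 < K = 23.9, so the forward reaction proceeds.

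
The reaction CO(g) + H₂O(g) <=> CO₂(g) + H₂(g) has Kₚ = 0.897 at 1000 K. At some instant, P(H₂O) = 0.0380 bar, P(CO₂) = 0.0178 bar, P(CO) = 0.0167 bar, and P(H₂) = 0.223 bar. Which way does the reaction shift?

to the left

Qₚ = P(CO₂)·P(H₂) / (P(CO)·P(H₂O)) = (0.0178)·(0.223) / ((0.0167)·(0.0380)) = 6.25
Qₚ = 6.25 > Kₚ = 0.897, so the reverse reaction proceeds.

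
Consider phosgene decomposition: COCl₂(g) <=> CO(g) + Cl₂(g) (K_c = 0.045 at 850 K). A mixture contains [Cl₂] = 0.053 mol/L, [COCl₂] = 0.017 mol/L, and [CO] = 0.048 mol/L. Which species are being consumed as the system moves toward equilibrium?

CO, Cl₂ (products)

Q_c = [CO]·[Cl₂] / [COCl₂] = (0.048)·(0.053) / (0.017) = 0.15
Q_c = 0.15 > K_c = 0.045: net reverse reaction.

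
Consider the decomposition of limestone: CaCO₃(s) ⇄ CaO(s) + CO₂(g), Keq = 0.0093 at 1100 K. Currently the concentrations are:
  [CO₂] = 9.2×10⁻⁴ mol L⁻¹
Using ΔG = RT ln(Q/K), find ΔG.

(CaCO₃, CaO are pure solids — omitted from Q.)
Q = [CO₂] = 9.20×10⁻⁴
ΔG = RT ln(Q/Keq) = (8.314 J mol⁻¹ K⁻¹)(1100 K) × ln(9.20×10⁻⁴/0.0093)
   = (9.145 kJ/mol)(-2.313) = -21.2 kJ/mol
ΔG < 0, so the forward reaction is spontaneous (proceeds forward).

ΔG = -21.2 kJ/mol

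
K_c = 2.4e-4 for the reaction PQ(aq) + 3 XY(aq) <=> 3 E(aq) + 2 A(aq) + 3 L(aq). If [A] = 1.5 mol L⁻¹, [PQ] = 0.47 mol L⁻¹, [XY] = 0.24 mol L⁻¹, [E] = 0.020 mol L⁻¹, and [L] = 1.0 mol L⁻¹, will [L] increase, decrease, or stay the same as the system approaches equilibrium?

decrease

Q_c = [E]³·[A]²·[L]³ / ([PQ]·[XY]³) = (0.020)³·(1.5)²·(1.0)³ / ((0.47)·(0.24)³) = 0.0028
Q_c = 0.0028 > K_c = 2.4e-4: net reverse reaction.
L is a product, so it decreases.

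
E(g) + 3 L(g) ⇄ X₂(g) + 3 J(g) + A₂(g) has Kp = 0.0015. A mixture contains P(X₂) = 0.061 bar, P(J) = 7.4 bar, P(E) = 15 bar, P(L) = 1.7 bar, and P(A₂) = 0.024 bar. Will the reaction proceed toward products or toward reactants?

in the reverse direction

Qp = P(X₂)·P(J)³·P(A₂) / (P(E)·P(L)³) = (0.061)·(7.4)³·(0.024) / ((15)·(1.7)³) = 0.0081
Qp = 0.0081 > Kp = 0.0015, so the reverse reaction proceeds.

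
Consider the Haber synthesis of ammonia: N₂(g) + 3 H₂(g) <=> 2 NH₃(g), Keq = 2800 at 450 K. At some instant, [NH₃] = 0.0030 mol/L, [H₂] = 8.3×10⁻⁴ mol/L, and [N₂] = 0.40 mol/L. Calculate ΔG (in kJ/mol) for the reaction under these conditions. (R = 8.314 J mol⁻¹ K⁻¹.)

ΔG = 9.89 kJ/mol

Q = [NH₃]² / ([N₂]·[H₂]³) = (0.0030)² / ((0.40)·(8.3×10⁻⁴)³) = 39400
ΔG = RT ln(Q/Keq) = (8.314 J mol⁻¹ K⁻¹)(450 K) × ln(39400/2800)
   = (3.741 kJ/mol)(2.644) = 9.89 kJ/mol
ΔG > 0, so the forward reaction is non-spontaneous (proceeds in reverse).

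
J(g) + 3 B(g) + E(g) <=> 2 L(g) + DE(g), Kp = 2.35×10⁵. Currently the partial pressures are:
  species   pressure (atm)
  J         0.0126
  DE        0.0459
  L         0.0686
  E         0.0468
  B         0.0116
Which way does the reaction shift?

Qp = P(L)²·P(DE) / (P(J)·P(B)³·P(E)) = (0.0686)²·(0.0459) / ((0.0126)·(0.0116)³·(0.0468)) = 2.35×10⁵
Qp = 2.35×10⁵ = Kp, so the system is already at equilibrium.

neither direction; the system is at equilibrium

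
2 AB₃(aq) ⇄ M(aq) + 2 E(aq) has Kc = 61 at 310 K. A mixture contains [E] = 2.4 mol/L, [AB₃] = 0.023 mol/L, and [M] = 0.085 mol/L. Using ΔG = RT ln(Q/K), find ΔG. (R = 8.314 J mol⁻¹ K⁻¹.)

Qc = [M]·[E]² / [AB₃]² = (0.085)·(2.4)² / (0.023)² = 926
ΔG = RT ln(Qc/Kc) = (8.314 J mol⁻¹ K⁻¹)(310 K) × ln(926/61)
   = (2.577 kJ/mol)(2.720) = 7.01 kJ/mol
ΔG > 0, so the forward reaction is non-spontaneous (proceeds in reverse).

ΔG = 7.01 kJ/mol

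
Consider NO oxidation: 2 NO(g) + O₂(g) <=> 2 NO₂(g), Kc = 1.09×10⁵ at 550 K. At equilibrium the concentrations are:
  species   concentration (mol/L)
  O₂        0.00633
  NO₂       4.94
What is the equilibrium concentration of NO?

At equilibrium, Kc = [NO₂]² / ([NO]²·[O₂]) = 1.09×10⁵.
(4.94)² / (([NO])²·(0.00633)) = 1.09×10⁵
[NO]² = 0.0354 ⇒ [NO] = 0.188 mol/L

[NO] = 0.188 mol/L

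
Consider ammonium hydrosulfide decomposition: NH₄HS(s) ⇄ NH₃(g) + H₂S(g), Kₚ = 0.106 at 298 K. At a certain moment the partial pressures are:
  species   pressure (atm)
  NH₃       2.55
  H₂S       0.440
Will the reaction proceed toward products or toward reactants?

to the left

(NH₄HS is a pure solid — omitted from Qₚ.)
Qₚ = P(NH₃)·P(H₂S) = (2.55)·(0.440) = 1.12
Qₚ = 1.12 > Kₚ = 0.106, so the reverse reaction proceeds.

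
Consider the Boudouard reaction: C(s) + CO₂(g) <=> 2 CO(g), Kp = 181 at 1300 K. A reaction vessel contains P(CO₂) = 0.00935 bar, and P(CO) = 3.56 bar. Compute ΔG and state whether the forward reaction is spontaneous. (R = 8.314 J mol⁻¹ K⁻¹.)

(C is a pure solid — omitted from Qp.)
Qp = P(CO)² / P(CO₂) = (3.56)² / (0.00935) = 1360
ΔG = RT ln(Qp/Kp) = (8.314 J mol⁻¹ K⁻¹)(1300 K) × ln(1360/181)
   = (10.81 kJ/mol)(2.017) = 21.8 kJ/mol
ΔG > 0, so the forward reaction is non-spontaneous (proceeds in reverse).

ΔG = 21.8 kJ/mol; the forward reaction is non-spontaneous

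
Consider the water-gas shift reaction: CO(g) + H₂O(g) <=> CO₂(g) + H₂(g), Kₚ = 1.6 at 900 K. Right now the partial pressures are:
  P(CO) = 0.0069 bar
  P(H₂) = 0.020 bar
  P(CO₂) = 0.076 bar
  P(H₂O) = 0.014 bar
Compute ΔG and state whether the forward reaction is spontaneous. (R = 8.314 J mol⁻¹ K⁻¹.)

Qₚ = P(CO₂)·P(H₂) / (P(CO)·P(H₂O)) = (0.076)·(0.020) / ((0.0069)·(0.014)) = 15.7
ΔG = RT ln(Qₚ/Kₚ) = (8.314 J mol⁻¹ K⁻¹)(900 K) × ln(15.7/1.6)
   = (7.483 kJ/mol)(2.284) = 17.1 kJ/mol
ΔG > 0, so the forward reaction is non-spontaneous (proceeds in reverse).

ΔG = 17.1 kJ/mol; the forward reaction is non-spontaneous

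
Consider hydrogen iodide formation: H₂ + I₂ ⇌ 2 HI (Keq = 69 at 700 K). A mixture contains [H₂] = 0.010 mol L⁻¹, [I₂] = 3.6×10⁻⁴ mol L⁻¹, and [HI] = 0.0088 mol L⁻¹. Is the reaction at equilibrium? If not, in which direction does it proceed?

toward products

Q = [HI]² / ([H₂]·[I₂]) = (0.0088)² / ((0.010)·(3.6×10⁻⁴)) = 22
Q = 22 < Keq = 69, so the forward reaction proceeds.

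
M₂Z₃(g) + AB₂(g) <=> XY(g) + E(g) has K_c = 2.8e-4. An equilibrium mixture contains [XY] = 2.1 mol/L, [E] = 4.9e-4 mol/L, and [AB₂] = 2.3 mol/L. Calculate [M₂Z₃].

At equilibrium, K_c = [XY]·[E] / ([M₂Z₃]·[AB₂]) = 2.8e-4.
(2.1)·(4.9e-4) / (([M₂Z₃])·(2.3)) = 2.8e-4
[M₂Z₃] = 1.60 = 1.6 mol/L

[M₂Z₃] = 1.6 mol/L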